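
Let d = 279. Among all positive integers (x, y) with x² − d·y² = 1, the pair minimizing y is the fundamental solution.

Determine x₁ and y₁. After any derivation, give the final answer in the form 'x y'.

[16; 1,2,2,1,2,2,1,32] for √279; ℓ=8 ⇒ convergent index 7
i=0: a=16 ⇒ p=16, q=1
…
i=2: a=2 ⇒ p=50, q=3
i=3: a=2 ⇒ p=117, q=7
i=4: a=1 ⇒ p=167, q=10
i=5: a=2 ⇒ p=451, q=27
i=6: a=2 ⇒ p=1069, q=64
i=7: a=1 ⇒ p=1520, q=91
→ (1520, 91).  Check: 1520²=2310400, 279·91²=2310399, difference 1.

1520 91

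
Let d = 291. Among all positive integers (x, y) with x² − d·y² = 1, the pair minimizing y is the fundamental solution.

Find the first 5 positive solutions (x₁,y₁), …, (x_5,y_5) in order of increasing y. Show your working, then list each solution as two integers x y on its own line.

290 17
168199 9860
97555130 5718783
56581807201 3316884280
32817350621450 1923787163617

√291 = [17; 17,34, …], period ℓ=2 (even) → k=1
a_0=17:  p_0=17·1+0=17,  q_0=17·0+1=1
a_1=17:  p_1=17·17+1=290,  q_1=17·1+0=17
(x₁, y₁) = (290, 17);  290² − 291·17² = 1 ✓
(290+17√291)^2 = 168199 + 9860√291
(290+17√291)^3 = 97555130 + 5718783√291
(290+17√291)^4 = 56581807201 + 3316884280√291
(290+17√291)^5 = 32817350621450 + 1923787163617√291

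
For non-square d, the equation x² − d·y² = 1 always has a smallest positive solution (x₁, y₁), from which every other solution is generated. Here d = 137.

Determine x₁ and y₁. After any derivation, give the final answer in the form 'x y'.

6083073 519712

d=137: √d = [11; 1,2,2,1,1,2,2,1,22] (ℓ=9, odd), read p_17/q_17
a_0=11:  p_0=11·1+0=11,  q_0=11·0+1=1
a_1=1:  p_1=1·11+1=12,  q_1=1·1+0=1
…
a_4=1:  p_4=1·82+35=117,  q_4=1·7+3=10
a_5=1:  p_5=1·117+82=199,  q_5=1·10+7=17
…
a_13=1:  p_13=1·285899+122279=408178,  q_13=1·24426+10447=34873
…
a_15=2:  p_15=2·694077+408178=1796332,  q_15=2·59299+34873=153471
a_16=2:  p_16=2·1796332+694077=4286741,  q_16=2·153471+59299=366241
a_17=1:  p_17=1·4286741+1796332=6083073,  q_17=1·366241+153471=519712
(x₁, y₁) = (6083073, 519712);  6083073² − 137·519712² = 1 ✓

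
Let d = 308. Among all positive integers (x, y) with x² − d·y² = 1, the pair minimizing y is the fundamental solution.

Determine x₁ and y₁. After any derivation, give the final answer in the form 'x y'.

351 20

√308 = [17; 1,1,4,1,1,34, …], period ℓ=6 (even) → k=5
a_0=17:  p_0=17·1+0=17,  q_0=17·0+1=1
a_1=1:  p_1=1·17+1=18,  q_1=1·1+0=1
a_2=1:  p_2=1·18+17=35,  q_2=1·1+1=2
a_3=4:  p_3=4·35+18=158,  q_3=4·2+1=9
a_4=1:  p_4=1·158+35=193,  q_4=1·9+2=11
a_5=1:  p_5=1·193+158=351,  q_5=1·11+9=20
fundamental: x₁=351, y₁=20  (since 123201 − 308·400 = 1)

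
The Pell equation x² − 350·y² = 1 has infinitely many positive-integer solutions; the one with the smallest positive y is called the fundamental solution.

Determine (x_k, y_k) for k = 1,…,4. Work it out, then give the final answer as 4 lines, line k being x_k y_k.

√350 → a₀=18, period (1,2,2,2,1,36); ℓ=6 even so k=5
step 0: (18, 1)  from 18·(1,0) + (0,1)
…
step 3: (131, 7)  from 2·(56,3) + (19,1)
step 4: (318, 17)  from 2·(131,7) + (56,3)
step 5: (449, 24)  from 1·(318,17) + (131,7)
→ (449, 24).  Check: 449²=201601, 350·24²=201600, difference 1.
(449+24√350)^2 = 403201 + 21552√350
(449+24√350)^3 = 362074049 + 19353672√350
(449+24√350)^4 = 325142092801 + 17379575904√350

449 24
403201 21552
362074049 19353672
325142092801 17379575904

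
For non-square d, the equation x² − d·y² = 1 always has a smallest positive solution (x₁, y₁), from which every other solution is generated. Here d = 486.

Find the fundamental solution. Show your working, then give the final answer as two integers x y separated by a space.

485 22

√486 → a₀=22, period (22,44); ℓ=2 even so k=1
k=0  a_k=22  p_k/q_k = 22/1
k=1  a_k=22  p_k/q_k = 485/22
(x₁, y₁) = (485, 22);  485² − 486·22² = 1 ✓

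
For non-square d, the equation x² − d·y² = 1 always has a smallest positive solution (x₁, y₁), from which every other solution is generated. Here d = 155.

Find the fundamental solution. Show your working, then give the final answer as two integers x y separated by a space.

[12; 2,4,2,24] for √155; ℓ=4 ⇒ convergent index 3
i=0: a=12 ⇒ p=12, q=1
i=1: a=2 ⇒ p=25, q=2
i=2: a=4 ⇒ p=112, q=9
i=3: a=2 ⇒ p=249, q=20
→ (249, 20).  Check: 249²=62001, 155·20²=62000, difference 1.

249 20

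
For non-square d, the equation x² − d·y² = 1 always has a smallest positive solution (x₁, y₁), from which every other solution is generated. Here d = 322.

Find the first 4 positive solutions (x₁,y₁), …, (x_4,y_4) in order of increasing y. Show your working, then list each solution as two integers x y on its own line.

√322 → a₀=17, period (1,16,1,34); ℓ=4 even so k=3
k=0  a_k=17  p_k/q_k = 17/1
k=1  a_k=1  p_k/q_k = 18/1
k=2  a_k=16  p_k/q_k = 305/17
k=3  a_k=1  p_k/q_k = 323/18
fundamental: x₁=323, y₁=18  (since 104329 − 322·324 = 1)
(323+18√322)^2 = 208657 + 11628√322
(323+18√322)^3 = 134792099 + 7511670√322
(323+18√322)^4 = 87075487297 + 4852527192√322

323 18
208657 11628
134792099 7511670
87075487297 4852527192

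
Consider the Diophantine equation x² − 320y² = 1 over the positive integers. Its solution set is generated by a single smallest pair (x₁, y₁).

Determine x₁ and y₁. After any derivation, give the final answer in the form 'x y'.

√320 = [17; 1,7,1,34, …], period ℓ=4 (even) → k=3
a_0=17:  p_0=17·1+0=17,  q_0=17·0+1=1
a_1=1:  p_1=1·17+1=18,  q_1=1·1+0=1
a_2=7:  p_2=7·18+17=143,  q_2=7·1+1=8
a_3=1:  p_3=1·143+18=161,  q_3=1·8+1=9
→ (161, 9).  Check: 161²=25921, 320·9²=25920, difference 1.

161 9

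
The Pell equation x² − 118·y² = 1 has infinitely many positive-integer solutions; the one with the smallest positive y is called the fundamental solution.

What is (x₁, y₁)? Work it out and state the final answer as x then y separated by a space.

306917 28254

√118 = [10; 1,6,3,2,10,2,3,6,1,20, …], period ℓ=10 (even) → k=9
a_0=10:  p_0=10·1+0=10,  q_0=10·0+1=1
a_1=1:  p_1=1·10+1=11,  q_1=1·1+0=1
a_2=6:  p_2=6·11+10=76,  q_2=6·1+1=7
…
a_6=2:  p_6=2·5779+554=12112,  q_6=2·532+51=1115
…
a_8=6:  p_8=6·42115+12112=264802,  q_8=6·3877+1115=24377
a_9=1:  p_9=1·264802+42115=306917,  q_9=1·24377+3877=28254
→ (306917, 28254).  Check: 306917²=94198044889, 118·28254²=94198044888, difference 1.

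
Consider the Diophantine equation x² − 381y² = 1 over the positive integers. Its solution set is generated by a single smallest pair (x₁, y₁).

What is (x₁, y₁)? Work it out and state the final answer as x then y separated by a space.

1015 52

[19; 1,1,12,1,1,38] for √381; ℓ=6 ⇒ convergent index 5
i=0: a=19 ⇒ p=19, q=1
i=1: a=1 ⇒ p=20, q=1
i=2: a=1 ⇒ p=39, q=2
…
i=4: a=1 ⇒ p=527, q=27
i=5: a=1 ⇒ p=1015, q=52
→ (1015, 52).  Check: 1015²=1030225, 381·52²=1030224, difference 1.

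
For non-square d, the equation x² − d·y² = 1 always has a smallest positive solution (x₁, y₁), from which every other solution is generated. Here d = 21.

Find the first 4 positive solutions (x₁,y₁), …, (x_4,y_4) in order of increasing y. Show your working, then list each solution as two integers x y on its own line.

√21 = [4; 1,1,2,1,1,8, …], period ℓ=6 (even) → k=5
a_0=4:  p_0=4·1+0=4,  q_0=4·0+1=1
a_1=1:  p_1=1·4+1=5,  q_1=1·1+0=1
…
a_3=2:  p_3=2·9+5=23,  q_3=2·2+1=5
a_4=1:  p_4=1·23+9=32,  q_4=1·5+2=7
a_5=1:  p_5=1·32+23=55,  q_5=1·7+5=12
fundamental: x₁=55, y₁=12  (since 3025 − 21·144 = 1)
(x_2, y_2) = (55·55 + 21·12·12, 55·12 + 12·55) = (6049, 1320)
(x_3, y_3) = (55·6049 + 21·12·1320, 55·1320 + 12·6049) = (665335, 145188)
(x_4, y_4) = (55·665335 + 21·12·145188, 55·145188 + 12·665335) = (73180801, 15969360)

55 12
6049 1320
665335 145188
73180801 15969360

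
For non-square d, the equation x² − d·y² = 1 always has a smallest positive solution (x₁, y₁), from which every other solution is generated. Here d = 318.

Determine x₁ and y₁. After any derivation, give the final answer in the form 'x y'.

√318 = [17; 1,4,1,34, …], period ℓ=4 (even) → k=3
step 0: (17, 1)  from 17·(1,0) + (0,1)
step 1: (18, 1)  from 1·(17,1) + (1,0)
step 2: (89, 5)  from 4·(18,1) + (17,1)
step 3: (107, 6)  from 1·(89,5) + (18,1)
→ (107, 6).  Check: 107²=11449, 318·6²=11448, difference 1.

107 6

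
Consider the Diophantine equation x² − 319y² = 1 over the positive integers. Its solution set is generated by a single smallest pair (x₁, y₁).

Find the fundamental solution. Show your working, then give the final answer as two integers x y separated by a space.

d=319: √d = [17; 1,6,5,1,4,…,6,1,34] (ℓ=14, even), read p_13/q_13
a_0=17:  p_0=17·1+0=17,  q_0=17·0+1=1
a_1=1:  p_1=1·17+1=18,  q_1=1·1+0=1
a_2=6:  p_2=6·18+17=125,  q_2=6·1+1=7
…
a_4=1:  p_4=1·643+125=768,  q_4=1·36+7=43
a_5=4:  p_5=4·768+643=3715,  q_5=4·43+36=208
…
a_9=4:  p_9=4·58797+15628=250816,  q_9=4·3292+875=14043
…
a_11=5:  p_11=5·309613+250816=1798881,  q_11=5·17335+14043=100718
a_12=6:  p_12=6·1798881+309613=11102899,  q_12=6·100718+17335=621643
a_13=1:  p_13=1·11102899+1798881=12901780,  q_13=1·621643+100718=722361
fundamental: x₁=12901780, y₁=722361  (since 166455927168400 − 319·521805414321 = 1)

12901780 722361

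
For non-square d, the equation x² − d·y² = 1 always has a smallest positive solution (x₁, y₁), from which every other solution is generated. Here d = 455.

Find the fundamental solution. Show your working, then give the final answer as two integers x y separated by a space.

√455 → a₀=21, period (3,42); ℓ=2 even so k=1
i=0: a=21 ⇒ p=21, q=1
i=1: a=3 ⇒ p=64, q=3
→ (64, 3).  Check: 64²=4096, 455·3²=4095, difference 1.

64 3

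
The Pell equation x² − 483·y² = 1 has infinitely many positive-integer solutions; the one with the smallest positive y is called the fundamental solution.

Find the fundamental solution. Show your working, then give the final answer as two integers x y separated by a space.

[21; 1,42] for √483; ℓ=2 ⇒ convergent index 1
step 0: (21, 1)  from 21·(1,0) + (0,1)
step 1: (22, 1)  from 1·(21,1) + (1,0)
fundamental: x₁=22, y₁=1  (since 484 − 483·1 = 1)

22 1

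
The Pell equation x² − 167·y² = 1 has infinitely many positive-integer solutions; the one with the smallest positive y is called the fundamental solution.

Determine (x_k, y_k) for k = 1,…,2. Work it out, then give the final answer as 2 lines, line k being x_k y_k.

d=167: √d = [12; 1,11,1,24] (ℓ=4, even), read p_3/q_3
step 0: (12, 1)  from 12·(1,0) + (0,1)
step 1: (13, 1)  from 1·(12,1) + (1,0)
step 2: (155, 12)  from 11·(13,1) + (12,1)
step 3: (168, 13)  from 1·(155,12) + (13,1)
fundamental: x₁=168, y₁=13  (since 28224 − 167·169 = 1)
(168+13√167)^2 = 56447 + 4368√167

168 13
56447 4368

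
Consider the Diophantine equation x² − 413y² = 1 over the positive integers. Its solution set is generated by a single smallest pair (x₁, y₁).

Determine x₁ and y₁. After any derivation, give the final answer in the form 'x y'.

[20; 3,9,1,4,1,9,3,40] for √413; ℓ=8 ⇒ convergent index 7
a_0=20:  p_0=20·1+0=20,  q_0=20·0+1=1
a_1=3:  p_1=3·20+1=61,  q_1=3·1+0=3
a_2=9:  p_2=9·61+20=569,  q_2=9·3+1=28
a_3=1:  p_3=1·569+61=630,  q_3=1·28+3=31
a_4=4:  p_4=4·630+569=3089,  q_4=4·31+28=152
a_5=1:  p_5=1·3089+630=3719,  q_5=1·152+31=183
a_6=9:  p_6=9·3719+3089=36560,  q_6=9·183+152=1799
a_7=3:  p_7=3·36560+3719=113399,  q_7=3·1799+183=5580
→ (113399, 5580).  Check: 113399²=12859333201, 413·5580²=12859333200, difference 1.

113399 5580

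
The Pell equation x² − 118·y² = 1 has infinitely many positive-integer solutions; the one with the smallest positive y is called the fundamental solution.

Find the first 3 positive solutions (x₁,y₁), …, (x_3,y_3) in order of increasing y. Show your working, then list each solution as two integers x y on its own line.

306917 28254
188396089777 17343265836
115643925371868101 10645886241146970

√118 → a₀=10, period (1,6,3,2,10,2,3,6,1,20); ℓ=10 even so k=9
a_0=10:  p_0=10·1+0=10,  q_0=10·0+1=1
a_1=1:  p_1=1·10+1=11,  q_1=1·1+0=1
a_2=6:  p_2=6·11+10=76,  q_2=6·1+1=7
…
a_4=2:  p_4=2·239+76=554,  q_4=2·22+7=51
a_5=10:  p_5=10·554+239=5779,  q_5=10·51+22=532
a_6=2:  p_6=2·5779+554=12112,  q_6=2·532+51=1115
a_7=3:  p_7=3·12112+5779=42115,  q_7=3·1115+532=3877
a_8=6:  p_8=6·42115+12112=264802,  q_8=6·3877+1115=24377
a_9=1:  p_9=1·264802+42115=306917,  q_9=1·24377+3877=28254
(x₁, y₁) = (306917, 28254);  306917² − 118·28254² = 1 ✓
(x_2, y_2) = (306917·306917 + 118·28254·28254, 306917·28254 + 28254·306917) = (188396089777, 17343265836)
(x_3, y_3) = (306917·188396089777 + 118·28254·17343265836, 306917·17343265836 + 28254·188396089777) = (115643925371868101, 10645886241146970)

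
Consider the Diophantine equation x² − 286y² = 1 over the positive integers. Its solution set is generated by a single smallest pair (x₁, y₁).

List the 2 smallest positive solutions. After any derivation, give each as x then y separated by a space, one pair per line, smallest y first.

[16; 1,10,3,3,2,3,3,10,1,32] for √286; ℓ=10 ⇒ convergent index 9
k=0  a_k=16  p_k/q_k = 16/1
…
k=2  a_k=10  p_k/q_k = 186/11
k=3  a_k=3  p_k/q_k = 575/34
k=4  a_k=3  p_k/q_k = 1911/113
k=5  a_k=2  p_k/q_k = 4397/260
…
k=8  a_k=10  p_k/q_k = 512132/30283
k=9  a_k=1  p_k/q_k = 561835/33222
fundamental: x₁=561835, y₁=33222  (since 315658567225 − 286·1103701284 = 1)
k=2:  x_2 = 561835·561835+286·33222·33222 = 631317134449,  y_2 = 561835·33222+33222·561835 = 37330564740

561835 33222
631317134449 37330564740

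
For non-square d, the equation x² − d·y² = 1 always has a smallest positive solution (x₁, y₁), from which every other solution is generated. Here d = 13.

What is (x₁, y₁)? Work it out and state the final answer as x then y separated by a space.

√13 = [3; 1,1,1,1,6, …], period ℓ=5 (odd) → k=9
i=0: a=3 ⇒ p=3, q=1
i=1: a=1 ⇒ p=4, q=1
i=2: a=1 ⇒ p=7, q=2
i=3: a=1 ⇒ p=11, q=3
…
i=8: a=1 ⇒ p=393, q=109
i=9: a=1 ⇒ p=649, q=180
(x₁, y₁) = (649, 180);  649² − 13·180² = 1 ✓

649 180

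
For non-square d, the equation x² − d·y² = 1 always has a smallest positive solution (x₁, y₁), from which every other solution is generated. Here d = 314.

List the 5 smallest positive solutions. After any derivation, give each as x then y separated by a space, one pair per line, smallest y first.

392499 22150
308110930001 17387705700
241866463828532499 13649314199066450
189864690372162243720001 10714684347621377411400
149043402212524750531884812499 8411005783500436710995110750

√314 → a₀=17, period (1,2,1,1,2,1,34); ℓ=7 odd so k=13
a_0=17:  p_0=17·1+0=17,  q_0=17·0+1=1
…
a_3=1:  p_3=1·53+18=71,  q_3=1·3+1=4
a_4=1:  p_4=1·71+53=124,  q_4=1·4+3=7
…
a_6=1:  p_6=1·319+124=443,  q_6=1·18+7=25
a_7=34:  p_7=34·443+319=15381,  q_7=34·25+18=868
…
a_10=1:  p_10=1·47029+15824=62853,  q_10=1·2654+893=3547
…
a_12=2:  p_12=2·109882+62853=282617,  q_12=2·6201+3547=15949
a_13=1:  p_13=1·282617+109882=392499,  q_13=1·15949+6201=22150
(x₁, y₁) = (392499, 22150);  392499² − 314·22150² = 1 ✓
k=2:  x_2 = 392499·392499+314·22150·22150 = 308110930001,  y_2 = 392499·22150+22150·392499 = 17387705700
k=3:  x_3 = 392499·308110930001+314·22150·17387705700 = 241866463828532499,  y_3 = 392499·17387705700+22150·308110930001 = 13649314199066450
k=4:  x_4 = 392499·241866463828532499+314·22150·13649314199066450 = 189864690372162243720001,  y_4 = 392499·13649314199066450+22150·241866463828532499 = 10714684347621377411400
k=5:  x_5 = 392499·189864690372162243720001+314·22150·10714684347621377411400 = 149043402212524750531884812499,  y_5 = 392499·10714684347621377411400+22150·189864690372162243720001 = 8411005783500436710995110750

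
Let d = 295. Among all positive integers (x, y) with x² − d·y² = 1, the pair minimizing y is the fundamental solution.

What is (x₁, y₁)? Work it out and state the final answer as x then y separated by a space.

√295 → a₀=17, period (5,1,2,3,2,6,2,3,2,1,5,34); ℓ=12 even so k=11
step 0: (17, 1)  from 17·(1,0) + (0,1)
…
step 2: (103, 6)  from 1·(86,5) + (17,1)
…
step 4: (979, 57)  from 3·(292,17) + (103,6)
step 5: (2250, 131)  from 2·(979,57) + (292,17)
step 6: (14479, 843)  from 6·(2250,131) + (979,57)
…
step 8: (108103, 6294)  from 3·(31208,1817) + (14479,843)
step 9: (247414, 14405)  from 2·(108103,6294) + (31208,1817)
step 10: (355517, 20699)  from 1·(247414,14405) + (108103,6294)
step 11: (2024999, 117900)  from 5·(355517,20699) + (247414,14405)
(x₁, y₁) = (2024999, 117900);  2024999² − 295·117900² = 1 ✓

2024999 117900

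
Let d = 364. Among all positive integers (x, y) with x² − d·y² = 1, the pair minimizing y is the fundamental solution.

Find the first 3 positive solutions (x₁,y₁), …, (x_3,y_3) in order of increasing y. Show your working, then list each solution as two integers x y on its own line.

4954951 259710
49103078824801 2573700648420
486606699052048124551 25505121203178395130

d=364: √d = [19; 12,1,2,3,1,8,1,3,2,1,12,38] (ℓ=12, even), read p_11/q_11
step 0: (19, 1)  from 19·(1,0) + (0,1)
step 1: (229, 12)  from 12·(19,1) + (1,0)
step 2: (248, 13)  from 1·(229,12) + (19,1)
…
step 7: (30755, 1612)  from 1·(27607,1447) + (3148,165)
step 8: (119872, 6283)  from 3·(30755,1612) + (27607,1447)
…
step 10: (390371, 20461)  from 1·(270499,14178) + (119872,6283)
step 11: (4954951, 259710)  from 12·(390371,20461) + (270499,14178)
→ (4954951, 259710).  Check: 4954951²=24551539412401, 364·259710²=24551539412400, difference 1.
n=2: (4954951,259710)∘(4954951,259710) = (4954951·4954951+364·259710·259710, 4954951·259710+259710·4954951) = (49103078824801,2573700648420)
n=3: (49103078824801,2573700648420)∘(4954951,259710) = (4954951·49103078824801+364·259710·2573700648420, 4954951·2573700648420+259710·49103078824801) = (486606699052048124551,25505121203178395130)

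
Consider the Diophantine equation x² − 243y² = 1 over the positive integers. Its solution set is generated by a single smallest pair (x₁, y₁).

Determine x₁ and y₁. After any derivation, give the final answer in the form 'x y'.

70226 4505

√243 = [15; 1,1,2,3,15,3,2,1,1,30, …], period ℓ=10 (even) → k=9
step 0: (15, 1)  from 15·(1,0) + (0,1)
…
step 2: (31, 2)  from 1·(16,1) + (15,1)
…
step 5: (4053, 260)  from 15·(265,17) + (78,5)
step 6: (12424, 797)  from 3·(4053,260) + (265,17)
step 7: (28901, 1854)  from 2·(12424,797) + (4053,260)
step 8: (41325, 2651)  from 1·(28901,1854) + (12424,797)
step 9: (70226, 4505)  from 1·(41325,2651) + (28901,1854)
(x₁, y₁) = (70226, 4505);  70226² − 243·4505² = 1 ✓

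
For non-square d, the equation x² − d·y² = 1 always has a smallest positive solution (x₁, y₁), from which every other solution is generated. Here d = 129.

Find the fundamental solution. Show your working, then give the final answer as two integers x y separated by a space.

[11; 2,1,3,1,6,1,3,1,2,22] for √129; ℓ=10 ⇒ convergent index 9
k=0  a_k=11  p_k/q_k = 11/1
…
k=5  a_k=6  p_k/q_k = 1079/95
…
k=8  a_k=1  p_k/q_k = 6031/531
k=9  a_k=2  p_k/q_k = 16855/1484
→ (16855, 1484).  Check: 16855²=284091025, 129·1484²=284091024, difference 1.

16855 1484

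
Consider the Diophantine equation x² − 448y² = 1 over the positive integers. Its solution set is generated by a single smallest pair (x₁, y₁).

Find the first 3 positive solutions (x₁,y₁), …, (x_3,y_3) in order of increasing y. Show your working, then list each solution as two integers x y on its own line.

127 6
32257 1524
8193151 387090

√448 = [21; 6,42, …], period ℓ=2 (even) → k=1
a_0=21:  p_0=21·1+0=21,  q_0=21·0+1=1
a_1=6:  p_1=6·21+1=127,  q_1=6·1+0=6
(x₁, y₁) = (127, 6);  127² − 448·6² = 1 ✓
(x_2, y_2) = (127·127 + 448·6·6, 127·6 + 6·127) = (32257, 1524)
(x_3, y_3) = (127·32257 + 448·6·1524, 127·1524 + 6·32257) = (8193151, 387090)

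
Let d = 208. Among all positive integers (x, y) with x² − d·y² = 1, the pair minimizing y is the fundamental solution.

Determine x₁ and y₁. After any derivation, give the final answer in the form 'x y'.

√208 → a₀=14, period (2,2,1,2,2,28); ℓ=6 even so k=5
a_0=14:  p_0=14·1+0=14,  q_0=14·0+1=1
a_1=2:  p_1=2·14+1=29,  q_1=2·1+0=2
…
a_4=2:  p_4=2·101+72=274,  q_4=2·7+5=19
a_5=2:  p_5=2·274+101=649,  q_5=2·19+7=45
(x₁, y₁) = (649, 45);  649² − 208·45² = 1 ✓

649 45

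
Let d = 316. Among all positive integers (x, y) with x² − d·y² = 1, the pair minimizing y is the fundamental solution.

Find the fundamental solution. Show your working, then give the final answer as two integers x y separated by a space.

12799 720

√316 = [17; 1,3,2,8,2,3,1,34, …], period ℓ=8 (even) → k=7
step 0: (17, 1)  from 17·(1,0) + (0,1)
step 1: (18, 1)  from 1·(17,1) + (1,0)
step 2: (71, 4)  from 3·(18,1) + (17,1)
…
step 4: (1351, 76)  from 8·(160,9) + (71,4)
step 5: (2862, 161)  from 2·(1351,76) + (160,9)
step 6: (9937, 559)  from 3·(2862,161) + (1351,76)
step 7: (12799, 720)  from 1·(9937,559) + (2862,161)
fundamental: x₁=12799, y₁=720  (since 163814401 − 316·518400 = 1)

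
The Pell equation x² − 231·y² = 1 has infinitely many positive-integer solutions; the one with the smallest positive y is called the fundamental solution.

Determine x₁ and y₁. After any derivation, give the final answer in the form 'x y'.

√231 → a₀=15, period (5,30); ℓ=2 even so k=1
k=0  a_k=15  p_k/q_k = 15/1
k=1  a_k=5  p_k/q_k = 76/5
(x₁, y₁) = (76, 5);  76² − 231·5² = 1 ✓

76 5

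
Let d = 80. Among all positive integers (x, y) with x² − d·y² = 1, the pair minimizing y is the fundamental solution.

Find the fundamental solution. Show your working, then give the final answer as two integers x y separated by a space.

d=80: √d = [8; 1,16] (ℓ=2, even), read p_1/q_1
a_0=8:  p_0=8·1+0=8,  q_0=8·0+1=1
a_1=1:  p_1=1·8+1=9,  q_1=1·1+0=1
fundamental: x₁=9, y₁=1  (since 81 − 80·1 = 1)

9 1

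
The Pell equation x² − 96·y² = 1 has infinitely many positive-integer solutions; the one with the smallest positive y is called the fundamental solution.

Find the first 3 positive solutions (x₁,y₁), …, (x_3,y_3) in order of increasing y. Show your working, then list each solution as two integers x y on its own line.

49 5
4801 490
470449 48015

d=96: √d = [9; 1,3,1,18] (ℓ=4, even), read p_3/q_3
a_0=9:  p_0=9·1+0=9,  q_0=9·0+1=1
a_1=1:  p_1=1·9+1=10,  q_1=1·1+0=1
a_2=3:  p_2=3·10+9=39,  q_2=3·1+1=4
a_3=1:  p_3=1·39+10=49,  q_3=1·4+1=5
fundamental: x₁=49, y₁=5  (since 2401 − 96·25 = 1)
n=2: (49,5)∘(49,5) = (49·49+96·5·5, 49·5+5·49) = (4801,490)
n=3: (4801,490)∘(49,5) = (49·4801+96·5·490, 49·490+5·4801) = (470449,48015)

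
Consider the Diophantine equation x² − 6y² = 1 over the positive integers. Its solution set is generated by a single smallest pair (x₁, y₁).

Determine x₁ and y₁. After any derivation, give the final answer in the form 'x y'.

√6 → a₀=2, period (2,4); ℓ=2 even so k=1
i=0: a=2 ⇒ p=2, q=1
i=1: a=2 ⇒ p=5, q=2
fundamental: x₁=5, y₁=2  (since 25 − 6·4 = 1)

5 2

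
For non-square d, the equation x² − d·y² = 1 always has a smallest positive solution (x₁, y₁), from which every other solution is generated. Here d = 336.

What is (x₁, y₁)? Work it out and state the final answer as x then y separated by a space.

d=336: √d = [18; 3,36] (ℓ=2, even), read p_1/q_1
a_0=18:  p_0=18·1+0=18,  q_0=18·0+1=1
a_1=3:  p_1=3·18+1=55,  q_1=3·1+0=3
(x₁, y₁) = (55, 3);  55² − 336·3² = 1 ✓

55 3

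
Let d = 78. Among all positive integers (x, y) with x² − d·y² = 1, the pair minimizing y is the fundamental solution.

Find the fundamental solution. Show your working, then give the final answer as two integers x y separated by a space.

√78 → a₀=8, period (1,4,1,16); ℓ=4 even so k=3
i=0: a=8 ⇒ p=8, q=1
i=1: a=1 ⇒ p=9, q=1
i=2: a=4 ⇒ p=44, q=5
i=3: a=1 ⇒ p=53, q=6
fundamental: x₁=53, y₁=6  (since 2809 − 78·36 = 1)

53 6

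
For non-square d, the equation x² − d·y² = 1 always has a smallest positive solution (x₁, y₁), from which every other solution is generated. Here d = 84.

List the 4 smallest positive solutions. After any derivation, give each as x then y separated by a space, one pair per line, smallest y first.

55 6
6049 660
665335 72594
73180801 7984680

√84 = [9; 6,18, …], period ℓ=2 (even) → k=1
step 0: (9, 1)  from 9·(1,0) + (0,1)
step 1: (55, 6)  from 6·(9,1) + (1,0)
(x₁, y₁) = (55, 6);  55² − 84·6² = 1 ✓
(x_2, y_2) = (55·55 + 84·6·6, 55·6 + 6·55) = (6049, 660)
(x_3, y_3) = (55·6049 + 84·6·660, 55·660 + 6·6049) = (665335, 72594)
(x_4, y_4) = (55·665335 + 84·6·72594, 55·72594 + 6·665335) = (73180801, 7984680)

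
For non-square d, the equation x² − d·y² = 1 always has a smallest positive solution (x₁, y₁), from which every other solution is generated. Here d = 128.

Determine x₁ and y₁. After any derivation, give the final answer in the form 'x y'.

577 51

d=128: √d = [11; 3,5,3,22] (ℓ=4, even), read p_3/q_3
a_0=11:  p_0=11·1+0=11,  q_0=11·0+1=1
…
a_2=5:  p_2=5·34+11=181,  q_2=5·3+1=16
a_3=3:  p_3=3·181+34=577,  q_3=3·16+3=51
(x₁, y₁) = (577, 51);  577² − 128·51² = 1 ✓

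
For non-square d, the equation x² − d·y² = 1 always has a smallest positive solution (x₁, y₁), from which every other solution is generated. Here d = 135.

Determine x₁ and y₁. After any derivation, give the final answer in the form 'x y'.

244 21

d=135: √d = [11; 1,1,1,1,1,1,1,22] (ℓ=8, even), read p_7/q_7
i=0: a=11 ⇒ p=11, q=1
i=1: a=1 ⇒ p=12, q=1
i=2: a=1 ⇒ p=23, q=2
…
i=4: a=1 ⇒ p=58, q=5
i=5: a=1 ⇒ p=93, q=8
i=6: a=1 ⇒ p=151, q=13
i=7: a=1 ⇒ p=244, q=21
(x₁, y₁) = (244, 21);  244² − 135·21² = 1 ✓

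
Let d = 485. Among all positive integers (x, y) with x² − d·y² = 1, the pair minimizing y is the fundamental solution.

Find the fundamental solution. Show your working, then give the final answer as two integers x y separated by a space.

969 44

√485 → a₀=22, period (44); ℓ=1 odd so k=1
i=0: a=22 ⇒ p=22, q=1
i=1: a=44 ⇒ p=969, q=44
fundamental: x₁=969, y₁=44  (since 938961 − 485·1936 = 1)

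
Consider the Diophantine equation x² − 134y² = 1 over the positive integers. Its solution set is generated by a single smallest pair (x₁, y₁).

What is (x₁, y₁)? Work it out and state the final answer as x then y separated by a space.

145925 12606

√134 → a₀=11, period (1,1,2,1,3,…,1,1,22); ℓ=14 even so k=13
i=0: a=11 ⇒ p=11, q=1
i=1: a=1 ⇒ p=12, q=1
…
i=3: a=2 ⇒ p=58, q=5
i=4: a=1 ⇒ p=81, q=7
…
i=6: a=1 ⇒ p=382, q=33
…
i=8: a=1 ⇒ p=4503, q=389
i=9: a=3 ⇒ p=17630, q=1523
i=10: a=1 ⇒ p=22133, q=1912
…
i=12: a=1 ⇒ p=84029, q=7259
i=13: a=1 ⇒ p=145925, q=12606
fundamental: x₁=145925, y₁=12606  (since 21294105625 − 134·158911236 = 1)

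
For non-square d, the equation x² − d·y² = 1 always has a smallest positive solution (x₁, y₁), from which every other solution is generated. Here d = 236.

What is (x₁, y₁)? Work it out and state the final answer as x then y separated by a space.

561799 36570

[15; 2,1,3,5,1,6,1,5,3,1,2,30] for √236; ℓ=12 ⇒ convergent index 11
a_0=15:  p_0=15·1+0=15,  q_0=15·0+1=1
…
a_2=1:  p_2=1·31+15=46,  q_2=1·2+1=3
a_3=3:  p_3=3·46+31=169,  q_3=3·3+2=11
a_4=5:  p_4=5·169+46=891,  q_4=5·11+3=58
a_5=1:  p_5=1·891+169=1060,  q_5=1·58+11=69
…
a_7=1:  p_7=1·7251+1060=8311,  q_7=1·472+69=541
a_8=5:  p_8=5·8311+7251=48806,  q_8=5·541+472=3177
a_9=3:  p_9=3·48806+8311=154729,  q_9=3·3177+541=10072
a_10=1:  p_10=1·154729+48806=203535,  q_10=1·10072+3177=13249
a_11=2:  p_11=2·203535+154729=561799,  q_11=2·13249+10072=36570
fundamental: x₁=561799, y₁=36570  (since 315618116401 − 236·1337364900 = 1)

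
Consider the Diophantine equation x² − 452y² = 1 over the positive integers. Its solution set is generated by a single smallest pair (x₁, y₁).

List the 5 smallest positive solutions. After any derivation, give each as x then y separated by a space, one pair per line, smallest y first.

√452 = [21; 3,1,5,3,10,3,5,1,3,42, …], period ℓ=10 (even) → k=9
k=0  a_k=21  p_k/q_k = 21/1
k=1  a_k=3  p_k/q_k = 64/3
k=2  a_k=1  p_k/q_k = 85/4
k=3  a_k=5  p_k/q_k = 489/23
k=4  a_k=3  p_k/q_k = 1552/73
…
k=6  a_k=3  p_k/q_k = 49579/2332
…
k=8  a_k=1  p_k/q_k = 313483/14745
k=9  a_k=3  p_k/q_k = 1204353/56648
fundamental: x₁=1204353, y₁=56648  (since 1450466148609 − 452·3208995904 = 1)
(1204353+56648√452)^2 = 2900932297217 + 136448377488√452
(1204353+56648√452)^3 = 6987493029899166849 + 328664025545553880√452
(1204353+56648√452)^4 = 16830816386073401651890177 + 791655010315592455701792√452
(1204353+56648√452)^5 = 40540488414026331506287881514113 + 1906864173276900777578095047272√452

1204353 56648
2900932297217 136448377488
6987493029899166849 328664025545553880
16830816386073401651890177 791655010315592455701792
40540488414026331506287881514113 1906864173276900777578095047272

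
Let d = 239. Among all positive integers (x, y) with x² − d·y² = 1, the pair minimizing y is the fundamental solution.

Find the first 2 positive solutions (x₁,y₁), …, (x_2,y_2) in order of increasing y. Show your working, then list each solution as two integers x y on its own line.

6195120 400729
76759023628799 4965128484960

d=239: √d = [15; 2,5,1,2,4,15,4,2,1,5,2,30] (ℓ=12, even), read p_11/q_11
i=0: a=15 ⇒ p=15, q=1
i=1: a=2 ⇒ p=31, q=2
…
i=5: a=4 ⇒ p=2489, q=161
…
i=8: a=2 ⇒ p=346141, q=22390
…
i=10: a=5 ⇒ p=2847431, q=184185
i=11: a=2 ⇒ p=6195120, q=400729
fundamental: x₁=6195120, y₁=400729  (since 38379511814400 − 239·160583731441 = 1)
(x_2, y_2) = (6195120·6195120 + 239·400729·400729, 6195120·400729 + 400729·6195120) = (76759023628799, 4965128484960)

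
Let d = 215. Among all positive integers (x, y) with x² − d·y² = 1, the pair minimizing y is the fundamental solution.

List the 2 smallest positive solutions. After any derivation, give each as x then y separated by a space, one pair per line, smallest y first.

44 3
3871 264

√215 → a₀=14, period (1,1,1,28); ℓ=4 even so k=3
step 0: (14, 1)  from 14·(1,0) + (0,1)
step 1: (15, 1)  from 1·(14,1) + (1,0)
step 2: (29, 2)  from 1·(15,1) + (14,1)
step 3: (44, 3)  from 1·(29,2) + (15,1)
fundamental: x₁=44, y₁=3  (since 1936 − 215·9 = 1)
(44+3√215)^2 = 3871 + 264√215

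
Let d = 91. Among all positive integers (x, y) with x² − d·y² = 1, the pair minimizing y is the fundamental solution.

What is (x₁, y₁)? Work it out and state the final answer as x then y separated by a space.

d=91: √d = [9; 1,1,5,1,5,1,1,18] (ℓ=8, even), read p_7/q_7
step 0: (9, 1)  from 9·(1,0) + (0,1)
…
step 2: (19, 2)  from 1·(10,1) + (9,1)
step 3: (105, 11)  from 5·(19,2) + (10,1)
step 4: (124, 13)  from 1·(105,11) + (19,2)
step 5: (725, 76)  from 5·(124,13) + (105,11)
step 6: (849, 89)  from 1·(725,76) + (124,13)
step 7: (1574, 165)  from 1·(849,89) + (725,76)
fundamental: x₁=1574, y₁=165  (since 2477476 − 91·27225 = 1)

1574 165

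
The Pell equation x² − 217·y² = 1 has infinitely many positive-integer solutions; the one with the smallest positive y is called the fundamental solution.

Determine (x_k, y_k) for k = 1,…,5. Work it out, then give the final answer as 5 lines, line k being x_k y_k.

3844063 260952
29553640695937 2006231855952
227212113429087499999 15424163293772565000
1746835356769087211376615937 118582910847096488831334048
13429890324095468173938627689764063 911680360039229116129595136549048

√217 → a₀=14, period (1,2,1,2,1,…,2,1,28); ℓ=16 even so k=15
step 0: (14, 1)  from 14·(1,0) + (0,1)
step 1: (15, 1)  from 1·(14,1) + (1,0)
…
step 3: (59, 4)  from 1·(44,3) + (15,1)
…
step 6: (383, 26)  from 1·(221,15) + (162,11)
step 7: (3668, 249)  from 9·(383,26) + (221,15)
step 8: (15055, 1022)  from 4·(3668,249) + (383,26)
step 9: (139163, 9447)  from 9·(15055,1022) + (3668,249)
…
step 11: (293381, 19916)  from 1·(154218,10469) + (139163,9447)
step 12: (740980, 50301)  from 2·(293381,19916) + (154218,10469)
step 13: (1034361, 70217)  from 1·(740980,50301) + (293381,19916)
step 14: (2809702, 190735)  from 2·(1034361,70217) + (740980,50301)
step 15: (3844063, 260952)  from 1·(2809702,190735) + (1034361,70217)
fundamental: x₁=3844063, y₁=260952  (since 14776820347969 − 217·68095946304 = 1)
n=2: (3844063,260952)∘(3844063,260952) = (3844063·3844063+217·260952·260952, 3844063·260952+260952·3844063) = (29553640695937,2006231855952)
n=3: (29553640695937,2006231855952)∘(3844063,260952) = (3844063·29553640695937+217·260952·2006231855952, 3844063·2006231855952+260952·29553640695937) = (227212113429087499999,15424163293772565000)
n=4: (227212113429087499999,15424163293772565000)∘(3844063,260952) = (3844063·227212113429087499999+217·260952·15424163293772565000, 3844063·15424163293772565000+260952·227212113429087499999) = (1746835356769087211376615937,118582910847096488831334048)
n=5: (1746835356769087211376615937,118582910847096488831334048)∘(3844063,260952) = (3844063·1746835356769087211376615937+217·260952·118582910847096488831334048, 3844063·118582910847096488831334048+260952·1746835356769087211376615937) = (13429890324095468173938627689764063,911680360039229116129595136549048)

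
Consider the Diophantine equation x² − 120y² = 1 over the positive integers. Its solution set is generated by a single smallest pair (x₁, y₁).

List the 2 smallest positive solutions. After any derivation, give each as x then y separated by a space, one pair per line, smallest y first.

11 1
241 22

√120 → a₀=10, period (1,20); ℓ=2 even so k=1
i=0: a=10 ⇒ p=10, q=1
i=1: a=1 ⇒ p=11, q=1
→ (11, 1).  Check: 11²=121, 120·1²=120, difference 1.
k=2:  x_2 = 11·11+120·1·1 = 241,  y_2 = 11·1+1·11 = 22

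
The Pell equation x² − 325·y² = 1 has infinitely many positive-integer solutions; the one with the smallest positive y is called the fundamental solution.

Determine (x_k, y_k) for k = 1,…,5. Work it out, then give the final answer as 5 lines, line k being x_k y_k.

649 36
842401 46728
1093435849 60652908
1419278889601 78727427856
1842222905266249 102188140704180

d=325: √d = [18; 36] (ℓ=1, odd), read p_1/q_1
a_0=18:  p_0=18·1+0=18,  q_0=18·0+1=1
a_1=36:  p_1=36·18+1=649,  q_1=36·1+0=36
fundamental: x₁=649, y₁=36  (since 421201 − 325·1296 = 1)
k=2:  x_2 = 649·649+325·36·36 = 842401,  y_2 = 649·36+36·649 = 46728
k=3:  x_3 = 649·842401+325·36·46728 = 1093435849,  y_3 = 649·46728+36·842401 = 60652908
k=4:  x_4 = 649·1093435849+325·36·60652908 = 1419278889601,  y_4 = 649·60652908+36·1093435849 = 78727427856
k=5:  x_5 = 649·1419278889601+325·36·78727427856 = 1842222905266249,  y_5 = 649·78727427856+36·1419278889601 = 102188140704180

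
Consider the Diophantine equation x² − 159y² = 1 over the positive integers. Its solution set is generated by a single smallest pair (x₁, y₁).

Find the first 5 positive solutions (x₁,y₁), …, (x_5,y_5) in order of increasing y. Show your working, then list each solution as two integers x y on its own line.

[12; 1,1,1,1,3,1,1,1,1,24] for √159; ℓ=10 ⇒ convergent index 9
k=0  a_k=12  p_k/q_k = 12/1
…
k=2  a_k=1  p_k/q_k = 25/2
k=3  a_k=1  p_k/q_k = 38/3
k=4  a_k=1  p_k/q_k = 63/5
k=5  a_k=3  p_k/q_k = 227/18
k=6  a_k=1  p_k/q_k = 290/23
…
k=8  a_k=1  p_k/q_k = 807/64
k=9  a_k=1  p_k/q_k = 1324/105
fundamental: x₁=1324, y₁=105  (since 1752976 − 159·11025 = 1)
(1324+105√159)^2 = 3505951 + 278040√159
(1324+105√159)^3 = 9283756924 + 736249815√159
(1324+105√159)^4 = 24583384828801 + 1949589232080√159
(1324+105√159)^5 = 65096793742908124 + 5162511550298025√159

1324 105
3505951 278040
9283756924 736249815
24583384828801 1949589232080
65096793742908124 5162511550298025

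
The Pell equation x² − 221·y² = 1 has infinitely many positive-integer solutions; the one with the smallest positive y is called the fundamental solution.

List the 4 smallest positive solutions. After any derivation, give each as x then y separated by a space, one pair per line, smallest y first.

1665 112
5544449 372960
18463013505 1241956688
61481829427201 4135715398080

√221 = [14; 1,6,2,6,1,28, …], period ℓ=6 (even) → k=5
k=0  a_k=14  p_k/q_k = 14/1
k=1  a_k=1  p_k/q_k = 15/1
k=2  a_k=6  p_k/q_k = 104/7
k=3  a_k=2  p_k/q_k = 223/15
k=4  a_k=6  p_k/q_k = 1442/97
k=5  a_k=1  p_k/q_k = 1665/112
fundamental: x₁=1665, y₁=112  (since 2772225 − 221·12544 = 1)
n=2: (1665,112)∘(1665,112) = (1665·1665+221·112·112, 1665·112+112·1665) = (5544449,372960)
n=3: (5544449,372960)∘(1665,112) = (1665·5544449+221·112·372960, 1665·372960+112·5544449) = (18463013505,1241956688)
n=4: (18463013505,1241956688)∘(1665,112) = (1665·18463013505+221·112·1241956688, 1665·1241956688+112·18463013505) = (61481829427201,4135715398080)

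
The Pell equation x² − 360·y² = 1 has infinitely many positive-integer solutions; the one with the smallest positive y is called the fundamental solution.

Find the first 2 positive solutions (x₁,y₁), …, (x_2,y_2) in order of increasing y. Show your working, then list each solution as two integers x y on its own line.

√360 = [18; 1,36, …], period ℓ=2 (even) → k=1
i=0: a=18 ⇒ p=18, q=1
i=1: a=1 ⇒ p=19, q=1
fundamental: x₁=19, y₁=1  (since 361 − 360·1 = 1)
(19+1√360)^2 = 721 + 38√360

19 1
721 38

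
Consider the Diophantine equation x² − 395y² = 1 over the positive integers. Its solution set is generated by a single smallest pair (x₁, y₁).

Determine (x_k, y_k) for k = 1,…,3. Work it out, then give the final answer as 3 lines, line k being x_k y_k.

159 8
50561 2544
16078239 808984

[19; 1,6,1,38] for √395; ℓ=4 ⇒ convergent index 3
a_0=19:  p_0=19·1+0=19,  q_0=19·0+1=1
a_1=1:  p_1=1·19+1=20,  q_1=1·1+0=1
a_2=6:  p_2=6·20+19=139,  q_2=6·1+1=7
a_3=1:  p_3=1·139+20=159,  q_3=1·7+1=8
fundamental: x₁=159, y₁=8  (since 25281 − 395·64 = 1)
k=2:  x_2 = 159·159+395·8·8 = 50561,  y_2 = 159·8+8·159 = 2544
k=3:  x_3 = 159·50561+395·8·2544 = 16078239,  y_3 = 159·2544+8·50561 = 808984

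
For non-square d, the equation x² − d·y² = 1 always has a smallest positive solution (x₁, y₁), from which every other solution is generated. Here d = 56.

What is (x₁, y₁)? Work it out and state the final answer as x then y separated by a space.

15 2

√56 = [7; 2,14, …], period ℓ=2 (even) → k=1
k=0  a_k=7  p_k/q_k = 7/1
k=1  a_k=2  p_k/q_k = 15/2
(x₁, y₁) = (15, 2);  15² − 56·2² = 1 ✓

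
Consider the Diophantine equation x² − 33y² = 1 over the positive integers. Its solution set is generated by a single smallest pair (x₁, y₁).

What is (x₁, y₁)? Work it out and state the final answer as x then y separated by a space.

23 4

√33 = [5; 1,2,1,10, …], period ℓ=4 (even) → k=3
k=0  a_k=5  p_k/q_k = 5/1
…
k=2  a_k=2  p_k/q_k = 17/3
k=3  a_k=1  p_k/q_k = 23/4
fundamental: x₁=23, y₁=4  (since 529 − 33·16 = 1)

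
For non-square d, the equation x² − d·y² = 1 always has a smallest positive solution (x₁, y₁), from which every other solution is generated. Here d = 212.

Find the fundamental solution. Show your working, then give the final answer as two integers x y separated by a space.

[14; 1,1,3,1,1,…,1,1,28] for √212; ℓ=14 ⇒ convergent index 13
a_0=14:  p_0=14·1+0=14,  q_0=14·0+1=1
…
a_3=3:  p_3=3·29+15=102,  q_3=3·2+1=7
…
a_5=1:  p_5=1·131+102=233,  q_5=1·9+7=16
a_6=1:  p_6=1·233+131=364,  q_6=1·16+9=25
…
a_9=1:  p_9=1·2781+2417=5198,  q_9=1·191+166=357
…
a_12=1:  p_12=1·29135+7979=37114,  q_12=1·2001+548=2549
a_13=1:  p_13=1·37114+29135=66249,  q_13=1·2549+2001=4550
fundamental: x₁=66249, y₁=4550  (since 4388930001 − 212·20702500 = 1)

66249 4550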